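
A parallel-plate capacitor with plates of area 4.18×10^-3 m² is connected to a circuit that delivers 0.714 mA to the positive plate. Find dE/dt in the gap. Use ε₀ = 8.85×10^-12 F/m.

1.93×10^10 V/(m·s)

The displacement current between the plates equals the conduction current, I_d = 0.714 mA.
Inverting I_d = ε₀ A dE/dt gives dE/dt = 7.14×10^-4 / (8.85×10^-12 · 4.18×10^-3) = 1.93×10^10 V/(m·s).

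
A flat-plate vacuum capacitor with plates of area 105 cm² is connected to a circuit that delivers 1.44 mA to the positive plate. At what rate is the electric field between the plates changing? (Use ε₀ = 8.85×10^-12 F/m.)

By continuity, I_d in the gap equals the 1.44 mA flowing in the wire.
Inverting I_d = ε₀ A dE/dt gives dE/dt = 1.44×10^-3 / (8.85×10^-12 · 0.0105) = 1.55×10^10 V/(m·s).

1.55×10^10 V/(m·s)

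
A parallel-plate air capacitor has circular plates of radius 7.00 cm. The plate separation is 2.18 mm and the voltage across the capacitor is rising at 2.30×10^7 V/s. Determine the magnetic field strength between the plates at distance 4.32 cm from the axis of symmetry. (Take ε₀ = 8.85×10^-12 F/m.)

2.53×10^-9 T

With E = V/d, dE/dt = 1.055×10^10 V/(m·s) and πR² = 0.01539 m², giving I_d = ε₀ πR² dE/dt = 1.437×10^-3 A.
An Ampèrian loop of radius r encloses a fraction (r/R)² of I_d. Then B·2πr = μ₀ I_d (r/R)², giving B = μ₀ I_d r/(2πR²) = 2.53×10^-9 T.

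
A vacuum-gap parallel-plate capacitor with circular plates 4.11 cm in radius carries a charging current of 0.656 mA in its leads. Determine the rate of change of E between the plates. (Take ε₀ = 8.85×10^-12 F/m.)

By continuity, I_d in the gap equals the 0.656 mA flowing in the wire.
Inverting I_d = ε₀ A dE/dt gives dE/dt = 6.56×10^-4 / (8.85×10^-12 · 5.307×10^-3) = 1.40×10^10 V/(m·s).

1.40×10^10 V/(m·s)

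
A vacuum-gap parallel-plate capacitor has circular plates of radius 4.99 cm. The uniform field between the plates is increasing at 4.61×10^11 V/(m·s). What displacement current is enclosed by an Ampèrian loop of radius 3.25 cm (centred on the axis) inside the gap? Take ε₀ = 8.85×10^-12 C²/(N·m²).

Through the whole plate area (πR² = 7.823×10^-3 m²), I_d = ε₀ πR² dE/dt = 0.03192 A.
Since J_d is uniform, the enclosed fraction is (r/R)² = 0.4242, giving I_d,enc = 0.0135 A.

0.0135 A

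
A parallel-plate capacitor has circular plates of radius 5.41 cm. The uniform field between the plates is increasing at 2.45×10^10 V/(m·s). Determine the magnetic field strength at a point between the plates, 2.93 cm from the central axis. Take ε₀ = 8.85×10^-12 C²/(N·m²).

I_d = ε₀ dΦ_E/dt = ε₀ πR² (dE/dt) = (8.85×10^-12)(9.195×10^-3)(2.45×10^10) = 1.994×10^-3 A through the full plate area.
An Ampèrian loop of radius r encloses a fraction (r/R)² of I_d. Then B·2πr = μ₀ I_d (r/R)², giving B = μ₀ I_d r/(2πR²) = 3.99×10^-9 T.

3.99×10^-9 T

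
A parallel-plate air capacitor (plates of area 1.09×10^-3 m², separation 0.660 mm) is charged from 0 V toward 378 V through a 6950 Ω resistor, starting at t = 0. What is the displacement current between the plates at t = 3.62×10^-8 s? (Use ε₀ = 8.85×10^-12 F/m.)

0.0381 A

C = ε₀A/d = (8.85×10^-12)(1.09×10^-3)/(6.60×10^-4) = 1.462×10^-11 F, so τ = RC = 1.016×10^-7 s.
The conduction current is I(t) = (V₀/R) e^(−t/τ), and the displacement current between the plates equals it.
t/τ = 0.3563; I_d = (378/6950) · e^(−0.3563) = (0.05439)(0.7003) = 0.0381 A.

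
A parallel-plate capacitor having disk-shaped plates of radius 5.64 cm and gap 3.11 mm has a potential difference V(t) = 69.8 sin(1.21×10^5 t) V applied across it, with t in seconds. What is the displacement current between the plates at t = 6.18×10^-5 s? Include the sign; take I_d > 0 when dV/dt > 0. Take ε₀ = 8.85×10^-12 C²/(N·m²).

8.82×10^-5 A

C = ε₀A/d = (8.85×10^-12)(9.993×10^-3)/(3.11×10^-3) = 2.844×10^-11 F. dV/dt = V₀ω·cos(ωt); at ωt = 7.4778 rad this factor is 0.3674.
I_d = C dV/dt = (2.844×10^-11)(69.8)(1.21×10^5)(0.3674) = 8.82×10^-5 A.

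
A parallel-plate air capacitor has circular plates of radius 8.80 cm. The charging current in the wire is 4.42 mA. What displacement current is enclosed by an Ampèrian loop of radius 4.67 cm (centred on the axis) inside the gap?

1.24×10^-3 A

Between the plates the displacement current equals the wire current: I_d = 4.42 mA = 4.42×10^-3 A.
Since J_d is uniform, the enclosed fraction is (r/R)² = 0.2816, giving I_d,enc = 1.24×10^-3 A.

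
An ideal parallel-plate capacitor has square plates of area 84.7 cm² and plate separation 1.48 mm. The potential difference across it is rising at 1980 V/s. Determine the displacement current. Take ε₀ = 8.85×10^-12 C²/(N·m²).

The displacement current equals the charging current C dV/dt. With C = ε₀A/d = (8.85×10^-12)(8.47×10^-3)/(1.48×10^-3) = 5.065×10^-11 F, I_d = (5.065×10^-11)(1980) = 1.00×10^-7 A.

1.00×10^-7 A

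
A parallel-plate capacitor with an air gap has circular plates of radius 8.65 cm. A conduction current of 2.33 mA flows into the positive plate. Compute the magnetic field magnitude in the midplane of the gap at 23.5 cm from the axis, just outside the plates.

Between the plates the displacement current equals the wire current: I_d = 2.33 mA = 2.33×10^-3 A.
With r > R the enclosed displacement current is the full I_d; B = μ₀ I_d / (2πr) = 1.98×10^-9 T.

1.98×10^-9 T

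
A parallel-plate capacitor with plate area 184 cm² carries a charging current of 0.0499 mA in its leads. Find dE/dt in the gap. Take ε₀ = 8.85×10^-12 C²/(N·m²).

3.06×10^8 V/(m·s)

The displacement current between the plates equals the conduction current, I_d = 0.0499 mA.
Inverting I_d = ε₀ A dE/dt gives dE/dt = 4.99×10^-5 / (8.85×10^-12 · 0.0184) = 3.06×10^8 V/(m·s).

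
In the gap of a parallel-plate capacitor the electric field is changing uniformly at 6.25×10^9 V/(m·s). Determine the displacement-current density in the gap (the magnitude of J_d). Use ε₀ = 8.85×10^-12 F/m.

0.0553 A/m²

J_d = ε₀ dE/dt = (8.85×10^-12)(6.25×10^9) = 0.0553 A/m².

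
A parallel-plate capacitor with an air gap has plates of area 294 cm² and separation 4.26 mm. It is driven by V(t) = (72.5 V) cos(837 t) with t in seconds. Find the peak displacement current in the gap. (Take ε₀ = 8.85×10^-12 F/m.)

C = ε₀A/d = (8.85×10^-12)(0.0294)/(4.26×10^-3) = 6.108×10^-11 F; ω = 837 rad/s.
I_d = C dV/dt, so |I_d|_max = C V₀ ω = (6.108×10^-11)(72.5)(837) = 3.71×10^-6 A.

3.71×10^-6 A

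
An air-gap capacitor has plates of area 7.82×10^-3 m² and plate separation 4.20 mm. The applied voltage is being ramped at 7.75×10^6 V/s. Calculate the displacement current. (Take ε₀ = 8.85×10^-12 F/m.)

1.28×10^-4 A

E = V/d so dE/dt = (dV/dt)/d = 1.845×10^9 V/(m·s), and I_d = ε₀ A dE/dt = (8.85×10^-12)(7.82×10^-3)(1.845×10^9) = 1.28×10^-4 A.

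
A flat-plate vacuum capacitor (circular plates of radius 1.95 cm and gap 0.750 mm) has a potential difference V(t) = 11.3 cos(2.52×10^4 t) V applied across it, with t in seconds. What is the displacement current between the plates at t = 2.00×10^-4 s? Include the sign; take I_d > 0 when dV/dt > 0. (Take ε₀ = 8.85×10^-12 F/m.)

3.80×10^-6 A

dE/dt = (V₀ω/d)·−sin(ωt) with ωt = 5.04 rad: (11.3)(2.52×10^4)(0.9468)/(7.50×10^-4) = 3.595×10^8 V/(m·s).
I_d = ε₀ A dE/dt = (8.85×10^-12)(1.195×10^-3)(3.595×10^8) = 3.80×10^-6 A.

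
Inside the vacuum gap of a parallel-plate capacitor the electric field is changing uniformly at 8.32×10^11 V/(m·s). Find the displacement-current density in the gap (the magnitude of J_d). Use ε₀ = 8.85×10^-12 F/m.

7.36 A/m²

J_d = ε₀ ∂E/∂t, so J_d = 7.36 A/m².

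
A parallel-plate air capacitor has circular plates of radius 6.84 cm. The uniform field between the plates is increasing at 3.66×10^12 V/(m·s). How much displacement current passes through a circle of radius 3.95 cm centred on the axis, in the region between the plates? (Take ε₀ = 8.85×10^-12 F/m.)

0.159 A

Total displacement current: I_d = ε₀(πR²)(dE/dt) = (8.85×10^-12)(0.01470)(3.66×10^12) = 0.4761 A.
Since J_d is uniform, the enclosed fraction is (r/R)² = 0.3335, giving I_d,enc = 0.159 A.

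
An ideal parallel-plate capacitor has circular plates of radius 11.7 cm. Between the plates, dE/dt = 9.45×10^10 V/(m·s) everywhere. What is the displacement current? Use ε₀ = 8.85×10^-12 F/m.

0.0360 A

With a uniform field, Φ_E = EA, so I_d = ε₀ A dE/dt = 0.0360 A.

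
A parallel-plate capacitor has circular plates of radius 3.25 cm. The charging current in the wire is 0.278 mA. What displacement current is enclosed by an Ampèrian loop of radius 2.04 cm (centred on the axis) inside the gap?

1.10×10^-4 A

No conduction current crosses the gap, so I_d there equals the 2.78×10^-4 A in the leads.
The field is uniform, so I_d,enc = I_d (r/R)² = (2.78×10^-4)(2.04/3.25)² = 1.10×10^-4 A.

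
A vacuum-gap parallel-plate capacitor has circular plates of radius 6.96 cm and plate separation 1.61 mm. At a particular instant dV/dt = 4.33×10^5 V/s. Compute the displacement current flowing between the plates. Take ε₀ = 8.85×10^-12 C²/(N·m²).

E = V/d so dE/dt = (dV/dt)/d = 2.689×10^8 V/(m·s), and I_d = ε₀ A dE/dt = (8.85×10^-12)(0.01522)(2.689×10^8) = 3.62×10^-5 A.

3.62×10^-5 A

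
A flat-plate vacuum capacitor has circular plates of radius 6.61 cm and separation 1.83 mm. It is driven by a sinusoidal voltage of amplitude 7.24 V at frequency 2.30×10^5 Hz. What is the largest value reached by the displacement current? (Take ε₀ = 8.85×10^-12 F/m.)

The displacement current equals the conduction current C dV/dt, which peaks at C V₀ ω.
With C = ε₀A/d = (8.85×10^-12)(0.01373)/(1.83×10^-3) = 6.640×10^-11 F and ω = 2πf = 1.445×10^6 rad/s, I_d,max = (6.640×10^-11)(7.24)(1.445×10^6) = 6.95×10^-4 A.

6.95×10^-4 A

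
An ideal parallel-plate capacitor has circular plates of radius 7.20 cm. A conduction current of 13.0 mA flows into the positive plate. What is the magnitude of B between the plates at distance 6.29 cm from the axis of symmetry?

No conduction current crosses the gap, so I_d there equals the 0.0130 A in the leads.
∮B·dl = μ₀ I_d,enc with I_d,enc = I_d r²/R² = 9.922×10^-3 A; so B = μ₀ I_d,enc/(2πr) = 3.15×10^-8 T.

3.15×10^-8 T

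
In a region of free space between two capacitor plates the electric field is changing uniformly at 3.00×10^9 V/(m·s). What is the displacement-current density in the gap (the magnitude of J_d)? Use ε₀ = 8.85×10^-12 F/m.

J_d = ε₀ ∂E/∂t, so J_d = 0.0265 A/m².

0.0265 A/m²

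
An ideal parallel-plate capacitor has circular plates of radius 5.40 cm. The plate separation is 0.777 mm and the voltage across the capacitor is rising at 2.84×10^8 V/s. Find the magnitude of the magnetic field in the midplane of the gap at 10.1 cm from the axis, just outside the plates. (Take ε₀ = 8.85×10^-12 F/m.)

dE/dt = (dV/dt)/d = 3.655×10^11 V/(m·s); I_d = ε₀(πR²)(dE/dt) = (8.85×10^-12)(9.161×10^-3)(3.655×10^11) = 0.02963 A.
Outside the plates the loop encloses all of I_d, so B·2πr = μ₀ I_d and B = 5.87×10^-8 T.

5.87×10^-8 T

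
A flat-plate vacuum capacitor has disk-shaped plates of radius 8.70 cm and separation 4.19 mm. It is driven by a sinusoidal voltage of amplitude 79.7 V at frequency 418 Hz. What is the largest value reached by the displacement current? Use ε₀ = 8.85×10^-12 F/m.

1.05×10^-5 A

C = ε₀A/d = (8.85×10^-12)(0.02378)/(4.19×10^-3) = 5.023×10^-11 F; ω = 2πf = 2626 rad/s.
I_d = C dV/dt, so |I_d|_max = C V₀ ω = (5.023×10^-11)(79.7)(2626) = 1.05×10^-5 A.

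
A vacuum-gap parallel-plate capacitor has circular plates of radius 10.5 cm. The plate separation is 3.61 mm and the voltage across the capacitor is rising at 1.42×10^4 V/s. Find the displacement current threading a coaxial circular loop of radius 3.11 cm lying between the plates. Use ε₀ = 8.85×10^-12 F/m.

1.06×10^-7 A

With E = V/d, dE/dt = 3.934×10^6 V/(m·s) and πR² = 0.03464 m², giving I_d = ε₀ πR² dE/dt = 1.206×10^-6 A.
The field is uniform, so I_d,enc = I_d (r/R)² = (1.206×10^-6)(3.11/10.5)² = 1.06×10^-7 A.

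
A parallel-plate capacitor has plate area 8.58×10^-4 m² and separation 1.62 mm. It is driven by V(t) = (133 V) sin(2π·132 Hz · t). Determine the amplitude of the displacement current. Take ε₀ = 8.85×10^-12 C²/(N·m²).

5.17×10^-7 A

The displacement current equals the conduction current C dV/dt, which peaks at C V₀ ω.
With C = ε₀A/d = (8.85×10^-12)(8.58×10^-4)/(1.62×10^-3) = 4.687×10^-12 F and ω = 2πf = 829.4 rad/s, I_d,max = (4.687×10^-12)(133)(829.4) = 5.17×10^-7 A.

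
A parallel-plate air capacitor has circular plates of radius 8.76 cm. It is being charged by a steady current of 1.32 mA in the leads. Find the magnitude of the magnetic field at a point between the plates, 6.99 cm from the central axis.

By continuity the displacement current in the gap matches the conduction current: I_d = 1.32×10^-3 A.
For r < R the Ampère–Maxwell law gives B(2πr) = μ₀ I_d (r²/R²), so B = μ₀ I_d r/(2πR²) = (4π×10^-7)(1.32×10^-3)(0.0699)/(2π·0.0876²) = 2.40×10^-9 T.

2.40×10^-9 T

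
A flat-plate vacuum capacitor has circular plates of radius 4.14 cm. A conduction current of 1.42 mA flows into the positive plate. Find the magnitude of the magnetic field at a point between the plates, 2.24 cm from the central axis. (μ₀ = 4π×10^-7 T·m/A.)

By continuity the displacement current in the gap matches the conduction current: I_d = 1.42×10^-3 A.
For r < R the Ampère–Maxwell law gives B(2πr) = μ₀ I_d (r²/R²), so B = μ₀ I_d r/(2πR²) = (4π×10^-7)(1.42×10^-3)(0.0224)/(2π·0.0414²) = 3.71×10^-9 T.

3.71×10^-9 T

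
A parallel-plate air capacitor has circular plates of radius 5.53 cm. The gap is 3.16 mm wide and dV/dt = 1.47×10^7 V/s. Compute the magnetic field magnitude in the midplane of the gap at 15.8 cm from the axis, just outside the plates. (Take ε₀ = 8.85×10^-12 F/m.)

5.01×10^-10 T

I_d = C dV/dt with C = ε₀πR²/d = 2.691×10^-11 F, so I_d = (2.691×10^-11)(1.47×10^7) = 3.956×10^-4 A.
For r ≥ R the full I_d is enclosed: B = μ₀ I_d/(2πr) = (4π×10^-7)(3.956×10^-4)/(2π·0.158) = 5.01×10^-10 T.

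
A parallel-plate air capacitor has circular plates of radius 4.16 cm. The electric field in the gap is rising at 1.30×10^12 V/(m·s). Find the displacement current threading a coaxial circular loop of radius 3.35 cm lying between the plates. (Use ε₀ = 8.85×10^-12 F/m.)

Total displacement current: I_d = ε₀(πR²)(dE/dt) = (8.85×10^-12)(5.437×10^-3)(1.30×10^12) = 0.06255 A.
The field is uniform, so I_d,enc = I_d (r/R)² = (0.06255)(3.35/4.16)² = 0.0406 A.

0.0406 A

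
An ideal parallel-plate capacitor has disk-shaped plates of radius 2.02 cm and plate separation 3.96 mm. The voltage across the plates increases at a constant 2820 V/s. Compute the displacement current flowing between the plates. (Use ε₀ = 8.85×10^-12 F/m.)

8.08×10^-9 A

The displacement current equals the charging current C dV/dt. With C = ε₀A/d = (8.85×10^-12)(1.282×10^-3)/(3.96×10^-3) = 2.865×10^-12 F, I_d = (2.865×10^-12)(2820) = 8.08×10^-9 A.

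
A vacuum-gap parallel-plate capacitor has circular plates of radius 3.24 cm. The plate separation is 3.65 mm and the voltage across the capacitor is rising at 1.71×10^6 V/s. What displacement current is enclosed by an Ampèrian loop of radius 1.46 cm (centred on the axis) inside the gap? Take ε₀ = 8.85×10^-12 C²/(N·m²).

With E = V/d, dE/dt = 4.685×10^8 V/(m·s) and πR² = 3.298×10^-3 m², giving I_d = ε₀ πR² dE/dt = 1.367×10^-5 A.
Since J_d is uniform, the enclosed fraction is (r/R)² = 0.2031, giving I_d,enc = 2.78×10^-6 A.

2.78×10^-6 A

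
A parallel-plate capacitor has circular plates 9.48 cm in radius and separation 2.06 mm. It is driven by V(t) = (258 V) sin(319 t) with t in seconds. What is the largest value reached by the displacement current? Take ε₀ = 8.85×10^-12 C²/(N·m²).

(dE/dt)_max = V₀ω/d = 3.995×10^7 V/(m·s); ω = 319 rad/s.
I_d,max = ε₀ A (dE/dt)_max = (8.85×10^-12)(0.02823)(3.995×10^7) = 9.98×10^-6 A.

9.98×10^-6 A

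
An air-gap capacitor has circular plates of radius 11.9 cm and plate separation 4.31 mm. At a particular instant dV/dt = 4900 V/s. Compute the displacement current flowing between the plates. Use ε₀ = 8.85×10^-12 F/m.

4.48×10^-7 A

The field between the plates is E = V/d, so dE/dt = (4900)/(4.31×10^-3 m) = 1.137×10^6 V/(m·s).
I_d = ε₀ A (dE/dt) = (8.85×10^-12)(0.04449)(1.137×10^6) = 4.48×10^-7 A.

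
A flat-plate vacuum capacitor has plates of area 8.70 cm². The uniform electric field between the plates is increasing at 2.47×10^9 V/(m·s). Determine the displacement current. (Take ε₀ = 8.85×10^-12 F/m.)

1.90×10^-5 A

The displacement current is ε₀ times dΦ_E/dt = ε₀ A dE/dt = (8.85×10^-12)(8.70×10^-4)(2.47×10^9) = 1.90×10^-5 A.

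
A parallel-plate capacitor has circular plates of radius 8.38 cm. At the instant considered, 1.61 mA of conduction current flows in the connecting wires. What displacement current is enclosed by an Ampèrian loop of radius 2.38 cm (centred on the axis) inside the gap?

No conduction current crosses the gap, so I_d there equals the 1.61×10^-3 A in the leads.
Since J_d is uniform, the enclosed fraction is (r/R)² = 0.08066, giving I_d,enc = 1.30×10^-4 A.

1.30×10^-4 A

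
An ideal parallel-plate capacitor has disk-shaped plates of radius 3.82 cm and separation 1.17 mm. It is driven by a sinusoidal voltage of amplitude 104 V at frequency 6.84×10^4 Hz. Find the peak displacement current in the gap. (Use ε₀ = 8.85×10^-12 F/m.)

(dE/dt)_max = V₀ω/d = 3.820×10^10 V/(m·s); ω = 2πf = 4.298×10^5 rad/s.
I_d,max = ε₀ A (dE/dt)_max = (8.85×10^-12)(4.584×10^-3)(3.820×10^10) = 1.55×10^-3 A.

1.55×10^-3 A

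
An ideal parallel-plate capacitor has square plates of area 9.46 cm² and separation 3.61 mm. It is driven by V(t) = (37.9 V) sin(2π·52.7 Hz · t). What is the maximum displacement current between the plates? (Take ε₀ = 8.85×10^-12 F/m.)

2.91×10^-8 A

The displacement current equals the conduction current C dV/dt, which peaks at C V₀ ω.
With C = ε₀A/d = (8.85×10^-12)(9.46×10^-4)/(3.61×10^-3) = 2.319×10^-12 F and ω = 2πf = 331.1 rad/s, I_d,max = (2.319×10^-12)(37.9)(331.1) = 2.91×10^-8 A.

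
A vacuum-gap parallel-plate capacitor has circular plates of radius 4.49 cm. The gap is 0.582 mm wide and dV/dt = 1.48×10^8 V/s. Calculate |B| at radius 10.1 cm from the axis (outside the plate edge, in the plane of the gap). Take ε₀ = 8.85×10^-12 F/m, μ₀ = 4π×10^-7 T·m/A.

2.82×10^-8 T

dE/dt = (dV/dt)/d = 2.543×10^11 V/(m·s); I_d = ε₀(πR²)(dE/dt) = (8.85×10^-12)(6.333×10^-3)(2.543×10^11) = 0.01425 A.
With r > R the enclosed displacement current is the full I_d; B = μ₀ I_d / (2πr) = 2.82×10^-8 T.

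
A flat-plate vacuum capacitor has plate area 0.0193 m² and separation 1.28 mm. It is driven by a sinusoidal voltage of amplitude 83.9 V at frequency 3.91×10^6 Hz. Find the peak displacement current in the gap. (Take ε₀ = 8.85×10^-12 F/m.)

The displacement current equals the conduction current C dV/dt, which peaks at C V₀ ω.
With C = ε₀A/d = (8.85×10^-12)(0.0193)/(1.28×10^-3) = 1.334×10^-10 F and ω = 2πf = 2.457×10^7 rad/s, I_d,max = (1.334×10^-10)(83.9)(2.457×10^7) = 0.275 A.

0.275 A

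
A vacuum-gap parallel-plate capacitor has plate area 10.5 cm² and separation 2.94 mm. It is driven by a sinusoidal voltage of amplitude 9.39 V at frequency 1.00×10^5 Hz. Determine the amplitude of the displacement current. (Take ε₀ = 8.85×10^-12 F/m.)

The displacement current equals the conduction current C dV/dt, which peaks at C V₀ ω.
With C = ε₀A/d = (8.85×10^-12)(1.05×10^-3)/(2.94×10^-3) = 3.161×10^-12 F and ω = 2πf = 6.283×10^5 rad/s, I_d,max = (3.161×10^-12)(9.39)(6.283×10^5) = 1.86×10^-5 A.

1.86×10^-5 A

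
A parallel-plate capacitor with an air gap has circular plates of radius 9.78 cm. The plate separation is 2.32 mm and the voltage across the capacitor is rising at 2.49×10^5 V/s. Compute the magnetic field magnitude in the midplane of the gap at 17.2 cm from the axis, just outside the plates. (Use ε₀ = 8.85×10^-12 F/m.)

dE/dt = (dV/dt)/d = 1.073×10^8 V/(m·s); I_d = ε₀(πR²)(dE/dt) = (8.85×10^-12)(0.03005)(1.073×10^8) = 2.854×10^-5 A.
With r > R the enclosed displacement current is the full I_d; B = μ₀ I_d / (2πr) = 3.32×10^-11 T.

3.32×10^-11 T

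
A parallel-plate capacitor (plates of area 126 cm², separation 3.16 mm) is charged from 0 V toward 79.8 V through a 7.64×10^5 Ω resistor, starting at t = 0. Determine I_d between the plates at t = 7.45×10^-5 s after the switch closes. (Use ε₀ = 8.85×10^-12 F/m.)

6.59×10^-6 A

C = ε₀A/d = (8.85×10^-12)(0.0126)/(3.16×10^-3) = 3.529×10^-11 F and τ = RC = 2.696×10^-5 s. I_d in the gap equals the RC charging current.
I_d(t) = (V₀/R) e^(−t/τ) = 1.045×10^-4 · e^(−2.763) = 6.59×10^-6 A.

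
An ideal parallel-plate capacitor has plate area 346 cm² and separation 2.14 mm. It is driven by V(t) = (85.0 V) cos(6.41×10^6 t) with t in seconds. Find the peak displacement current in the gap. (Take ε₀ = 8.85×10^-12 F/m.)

0.0780 A

(dE/dt)_max = V₀ω/d = 2.546×10^11 V/(m·s); ω = 6.41×10^6 rad/s.
I_d,max = ε₀ A (dE/dt)_max = (8.85×10^-12)(0.0346)(2.546×10^11) = 0.0780 A.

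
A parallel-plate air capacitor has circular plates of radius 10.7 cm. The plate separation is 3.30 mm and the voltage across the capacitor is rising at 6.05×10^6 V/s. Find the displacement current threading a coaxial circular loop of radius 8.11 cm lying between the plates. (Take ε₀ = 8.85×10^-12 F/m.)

3.35×10^-4 A

With E = V/d, dE/dt = 1.833×10^9 V/(m·s) and πR² = 0.03597 m², giving I_d = ε₀ πR² dE/dt = 5.835×10^-4 A.
The field is uniform, so I_d,enc = I_d (r/R)² = (5.835×10^-4)(8.11/10.7)² = 3.35×10^-4 A.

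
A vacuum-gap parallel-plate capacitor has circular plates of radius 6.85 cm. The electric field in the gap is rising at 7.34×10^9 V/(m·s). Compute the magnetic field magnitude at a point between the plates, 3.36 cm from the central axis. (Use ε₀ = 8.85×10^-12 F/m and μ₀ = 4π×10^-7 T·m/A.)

1.37×10^-9 T

Through the whole plate area (πR² = 0.01474 m²), I_d = ε₀ πR² dE/dt = 9.575×10^-4 A.
For r < R the Ampère–Maxwell law gives B(2πr) = μ₀ I_d (r²/R²), so B = μ₀ I_d r/(2πR²) = (4π×10^-7)(9.575×10^-4)(0.0336)/(2π·0.0685²) = 1.37×10^-9 T.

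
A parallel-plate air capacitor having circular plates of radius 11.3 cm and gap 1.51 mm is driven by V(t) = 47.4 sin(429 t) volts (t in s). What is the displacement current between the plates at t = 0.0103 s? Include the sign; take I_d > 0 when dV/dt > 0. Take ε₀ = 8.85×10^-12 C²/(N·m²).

-1.38×10^-6 A

dE/dt = (V₀ω/d)·cos(ωt) with ωt = 4.4187 rad: (47.4)(429)(-0.2895)/(1.51×10^-3) = -3.899×10^6 V/(m·s).
I_d = ε₀ A dE/dt = (8.85×10^-12)(0.04011)(-3.899×10^6) = -1.38×10^-6 A.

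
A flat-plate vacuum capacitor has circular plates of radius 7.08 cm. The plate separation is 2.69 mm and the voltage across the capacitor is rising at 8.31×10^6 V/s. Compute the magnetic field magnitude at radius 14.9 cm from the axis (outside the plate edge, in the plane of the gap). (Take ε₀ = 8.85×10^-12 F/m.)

I_d = C dV/dt with C = ε₀πR²/d = 5.182×10^-11 F, so I_d = (5.182×10^-11)(8.31×10^6) = 4.306×10^-4 A.
Outside the plates the loop encloses all of I_d, so B·2πr = μ₀ I_d and B = 5.78×10^-10 T.

5.78×10^-10 T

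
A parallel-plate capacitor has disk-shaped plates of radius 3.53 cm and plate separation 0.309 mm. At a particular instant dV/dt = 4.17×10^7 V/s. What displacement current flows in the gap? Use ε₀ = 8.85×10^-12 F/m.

The field between the plates is E = V/d, so dE/dt = (4.17×10^7)/(3.09×10^-4 m) = 1.350×10^11 V/(m·s).
I_d = ε₀ A (dE/dt) = (8.85×10^-12)(3.915×10^-3)(1.350×10^11) = 4.68×10^-3 A.

4.68×10^-3 A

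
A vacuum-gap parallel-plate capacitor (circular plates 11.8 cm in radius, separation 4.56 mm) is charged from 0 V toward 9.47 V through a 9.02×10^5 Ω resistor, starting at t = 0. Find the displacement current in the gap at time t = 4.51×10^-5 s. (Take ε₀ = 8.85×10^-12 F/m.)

With C = ε₀A/d = (8.85×10^-12)(0.04374)/(4.56×10^-3) = 8.489×10^-11 F, the time constant is τ = RC = 7.657×10^-5 s, so t/τ = 0.5890 and e^(−t/τ) = 0.5549.
I_d = I_cond = (V₀/R) e^(−t/τ) = (1.050×10^-5)(0.5549) = 5.83×10^-6 A.

5.83×10^-6 A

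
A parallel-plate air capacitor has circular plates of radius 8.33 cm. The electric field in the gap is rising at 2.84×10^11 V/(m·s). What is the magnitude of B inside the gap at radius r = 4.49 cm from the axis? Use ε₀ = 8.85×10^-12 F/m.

7.09×10^-8 T

I_d = ε₀ dΦ_E/dt = ε₀ πR² (dE/dt) = (8.85×10^-12)(0.02180)(2.84×10^11) = 0.05479 A through the full plate area.
For r < R the Ampère–Maxwell law gives B(2πr) = μ₀ I_d (r²/R²), so B = μ₀ I_d r/(2πR²) = (4π×10^-7)(0.05479)(0.0449)/(2π·0.0833²) = 7.09×10^-8 T.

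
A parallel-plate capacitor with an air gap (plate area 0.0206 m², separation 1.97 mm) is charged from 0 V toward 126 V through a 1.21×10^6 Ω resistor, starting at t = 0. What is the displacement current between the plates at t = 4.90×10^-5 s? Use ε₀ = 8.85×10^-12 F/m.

6.72×10^-5 A

With C = ε₀A/d = (8.85×10^-12)(0.0206)/(1.97×10^-3) = 9.254×10^-11 F, the time constant is τ = RC = 1.120×10^-4 s, so t/τ = 0.4375 and e^(−t/τ) = 0.6456.
I_d = I_cond = (V₀/R) e^(−t/τ) = (1.041×10^-4)(0.6456) = 6.72×10^-5 A.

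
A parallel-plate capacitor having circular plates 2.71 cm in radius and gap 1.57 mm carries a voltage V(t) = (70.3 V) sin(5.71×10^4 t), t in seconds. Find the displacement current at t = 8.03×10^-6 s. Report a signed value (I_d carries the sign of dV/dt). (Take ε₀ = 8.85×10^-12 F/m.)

4.68×10^-5 A

dV/dt = (70.3)(5.71×10^4)·cos(0.458513) = 3.600×10^6 V/s.
I_d = C dV/dt with C = ε₀A/d = (8.85×10^-12)(2.307×10^-3)/(1.57×10^-3) = 1.300×10^-11 F, so I_d = (1.300×10^-11)(3.600×10^6) = 4.68×10^-5 A.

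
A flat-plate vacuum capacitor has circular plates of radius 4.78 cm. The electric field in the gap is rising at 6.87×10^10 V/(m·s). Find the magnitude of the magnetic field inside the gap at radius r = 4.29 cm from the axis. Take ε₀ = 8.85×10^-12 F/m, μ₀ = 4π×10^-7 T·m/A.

Through the whole plate area (πR² = 7.178×10^-3 m²), I_d = ε₀ πR² dE/dt = 4.364×10^-3 A.
For r < R the Ampère–Maxwell law gives B(2πr) = μ₀ I_d (r²/R²), so B = μ₀ I_d r/(2πR²) = (4π×10^-7)(4.364×10^-3)(0.0429)/(2π·0.0478²) = 1.64×10^-8 T.

1.64×10^-8 T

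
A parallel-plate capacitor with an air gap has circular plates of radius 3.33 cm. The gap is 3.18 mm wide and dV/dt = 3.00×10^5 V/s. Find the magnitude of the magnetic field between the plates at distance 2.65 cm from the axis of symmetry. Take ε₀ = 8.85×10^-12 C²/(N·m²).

With E = V/d, dE/dt = 9.434×10^7 V/(m·s) and πR² = 3.484×10^-3 m², giving I_d = ε₀ πR² dE/dt = 2.909×10^-6 A.
For r < R the Ampère–Maxwell law gives B(2πr) = μ₀ I_d (r²/R²), so B = μ₀ I_d r/(2πR²) = (4π×10^-7)(2.909×10^-6)(0.0265)/(2π·0.0333²) = 1.39×10^-11 T.

1.39×10^-11 T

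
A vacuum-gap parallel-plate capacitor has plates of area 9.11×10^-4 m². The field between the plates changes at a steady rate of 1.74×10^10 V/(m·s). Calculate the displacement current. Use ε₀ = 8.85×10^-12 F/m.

1.40×10^-4 A

I_d = ε₀ A (dE/dt) = (8.85×10^-12)(9.11×10^-4 m²)(1.74×10^10) = 1.40×10^-4 A.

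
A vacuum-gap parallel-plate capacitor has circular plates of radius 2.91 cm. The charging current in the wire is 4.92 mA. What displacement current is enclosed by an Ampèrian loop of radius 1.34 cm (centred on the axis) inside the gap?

Between the plates the displacement current equals the wire current: I_d = 4.92 mA = 4.92×10^-3 A.
Since J_d is uniform, the enclosed fraction is (r/R)² = 0.2120, giving I_d,enc = 1.04×10^-3 A.

1.04×10^-3 A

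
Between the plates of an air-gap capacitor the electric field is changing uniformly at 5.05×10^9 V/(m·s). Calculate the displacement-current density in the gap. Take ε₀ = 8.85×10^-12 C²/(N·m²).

0.0447 A/m²

The displacement-current density is ε₀ ∂E/∂t = (8.85×10^-12)(5.05×10^9) = 0.0447 A/m².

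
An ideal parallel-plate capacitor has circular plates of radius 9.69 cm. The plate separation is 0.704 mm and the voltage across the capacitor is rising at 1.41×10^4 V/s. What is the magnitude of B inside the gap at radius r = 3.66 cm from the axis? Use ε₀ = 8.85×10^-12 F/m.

dE/dt = (dV/dt)/d = 2.003×10^7 V/(m·s); I_d = ε₀(πR²)(dE/dt) = (8.85×10^-12)(0.02950)(2.003×10^7) = 5.229×10^-6 A.
∮B·dl = μ₀ I_d,enc with I_d,enc = I_d r²/R² = 7.460×10^-7 A; so B = μ₀ I_d,enc/(2πr) = 4.08×10^-12 T.

4.08×10^-12 T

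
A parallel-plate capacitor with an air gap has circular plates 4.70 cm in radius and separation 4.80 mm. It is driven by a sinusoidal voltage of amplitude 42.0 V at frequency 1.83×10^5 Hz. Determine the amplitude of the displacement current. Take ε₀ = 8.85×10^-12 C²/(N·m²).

C = ε₀A/d = (8.85×10^-12)(6.940×10^-3)/(4.80×10^-3) = 1.280×10^-11 F; ω = 2πf = 1.150×10^6 rad/s.
I_d = C dV/dt, so |I_d|_max = C V₀ ω = (1.280×10^-11)(42.0)(1.150×10^6) = 6.18×10^-4 A.

6.18×10^-4 A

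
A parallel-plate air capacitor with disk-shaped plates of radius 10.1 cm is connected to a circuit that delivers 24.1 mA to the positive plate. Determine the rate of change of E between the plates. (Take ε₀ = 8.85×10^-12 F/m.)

By continuity, I_d in the gap equals the 24.1 mA flowing in the wire.
Inverting I_d = ε₀ A dE/dt gives dE/dt = 0.0241 / (8.85×10^-12 · 0.03205) = 8.50×10^10 V/(m·s).

8.50×10^10 V/(m·s)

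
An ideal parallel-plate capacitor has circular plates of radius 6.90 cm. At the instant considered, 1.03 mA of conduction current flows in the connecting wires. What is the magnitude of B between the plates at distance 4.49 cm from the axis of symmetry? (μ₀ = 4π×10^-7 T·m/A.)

By continuity the displacement current in the gap matches the conduction current: I_d = 1.03×10^-3 A.
For r < R the Ampère–Maxwell law gives B(2πr) = μ₀ I_d (r²/R²), so B = μ₀ I_d r/(2πR²) = (4π×10^-7)(1.03×10^-3)(0.0449)/(2π·0.0690²) = 1.94×10^-9 T.

1.94×10^-9 T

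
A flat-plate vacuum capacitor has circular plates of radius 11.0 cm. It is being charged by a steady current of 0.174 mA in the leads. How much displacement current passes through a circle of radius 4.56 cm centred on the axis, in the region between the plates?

2.99×10^-5 A

Between the plates the displacement current equals the wire current: I_d = 0.174 mA = 1.74×10^-4 A.
Since J_d is uniform, the enclosed fraction is (r/R)² = 0.1718, giving I_d,enc = 2.99×10^-5 A.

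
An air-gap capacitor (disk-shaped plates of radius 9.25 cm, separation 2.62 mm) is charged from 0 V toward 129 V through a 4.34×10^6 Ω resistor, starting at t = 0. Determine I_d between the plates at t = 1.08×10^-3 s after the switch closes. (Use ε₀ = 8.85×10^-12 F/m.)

1.92×10^-6 A

C = ε₀A/d = (8.85×10^-12)(0.02688)/(2.62×10^-3) = 9.080×10^-11 F, so τ = RC = 3.941×10^-4 s.
The conduction current is I(t) = (V₀/R) e^(−t/τ), and the displacement current between the plates equals it.
t/τ = 2.740; I_d = (129/4.34×10^6) · e^(−2.740) = (2.972×10^-5)(0.06457) = 1.92×10^-6 A.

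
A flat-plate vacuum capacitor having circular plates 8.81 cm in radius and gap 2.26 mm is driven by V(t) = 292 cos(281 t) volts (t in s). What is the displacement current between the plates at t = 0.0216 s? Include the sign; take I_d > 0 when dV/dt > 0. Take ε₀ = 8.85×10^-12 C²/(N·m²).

1.66×10^-6 A

C = ε₀A/d = (8.85×10^-12)(0.02438)/(2.26×10^-3) = 9.547×10^-11 F. dV/dt = V₀ω·−sin(ωt); at ωt = 6.0696 rad this factor is 0.2120.
I_d = C dV/dt = (9.547×10^-11)(292)(281)(0.2120) = 1.66×10^-6 A.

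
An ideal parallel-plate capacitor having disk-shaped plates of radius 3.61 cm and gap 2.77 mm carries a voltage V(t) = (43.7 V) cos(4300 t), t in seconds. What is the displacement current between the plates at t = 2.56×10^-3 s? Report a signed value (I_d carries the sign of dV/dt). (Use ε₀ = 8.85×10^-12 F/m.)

2.46×10^-6 A

dV/dt = (43.7)(4300)·−sin(11.008) = 1.879×10^5 V/s.
I_d = C dV/dt with C = ε₀A/d = (8.85×10^-12)(4.094×10^-3)/(2.77×10^-3) = 1.308×10^-11 F, so I_d = (1.308×10^-11)(1.879×10^5) = 2.46×10^-6 A.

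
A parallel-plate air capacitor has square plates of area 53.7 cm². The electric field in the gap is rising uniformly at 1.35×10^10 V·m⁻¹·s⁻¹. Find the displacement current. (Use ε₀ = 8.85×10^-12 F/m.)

6.42×10^-4 A

The displacement current is ε₀ times dΦ_E/dt = ε₀ A dE/dt = (8.85×10^-12)(5.37×10^-3)(1.35×10^10) = 6.42×10^-4 A.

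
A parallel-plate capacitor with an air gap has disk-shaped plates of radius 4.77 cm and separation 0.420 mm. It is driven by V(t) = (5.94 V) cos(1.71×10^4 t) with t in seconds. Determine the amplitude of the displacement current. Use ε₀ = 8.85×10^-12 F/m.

C = ε₀A/d = (8.85×10^-12)(7.148×10^-3)/(4.20×10^-4) = 1.506×10^-10 F; ω = 1.71×10^4 rad/s.
I_d = C dV/dt, so |I_d|_max = C V₀ ω = (1.506×10^-10)(5.94)(1.71×10^4) = 1.53×10^-5 A.

1.53×10^-5 A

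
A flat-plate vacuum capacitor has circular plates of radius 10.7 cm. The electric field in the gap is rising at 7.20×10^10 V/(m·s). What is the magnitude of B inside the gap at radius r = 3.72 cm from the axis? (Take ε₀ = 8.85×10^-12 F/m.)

1.49×10^-8 T

Through the whole plate area (πR² = 0.03597 m²), I_d = ε₀ πR² dE/dt = 0.02292 A.
For r < R the Ampère–Maxwell law gives B(2πr) = μ₀ I_d (r²/R²), so B = μ₀ I_d r/(2πR²) = (4π×10^-7)(0.02292)(0.0372)/(2π·0.107²) = 1.49×10^-8 T.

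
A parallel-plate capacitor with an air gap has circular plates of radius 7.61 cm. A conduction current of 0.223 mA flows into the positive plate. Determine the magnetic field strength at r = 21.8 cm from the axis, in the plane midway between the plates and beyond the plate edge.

Between the plates the displacement current equals the wire current: I_d = 0.223 mA = 2.23×10^-4 A.
Outside the plates the loop encloses all of I_d, so B·2πr = μ₀ I_d and B = 2.05×10^-10 T.

2.05×10^-10 T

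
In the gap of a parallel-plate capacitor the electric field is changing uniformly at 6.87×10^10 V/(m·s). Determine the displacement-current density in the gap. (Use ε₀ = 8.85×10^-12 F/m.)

0.608 A/m²

J_d = ε₀ dE/dt = (8.85×10^-12)(6.87×10^10) = 0.608 A/m².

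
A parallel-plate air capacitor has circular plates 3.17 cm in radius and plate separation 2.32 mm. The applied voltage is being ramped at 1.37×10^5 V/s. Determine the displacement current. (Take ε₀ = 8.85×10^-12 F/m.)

1.65×10^-6 A

The field between the plates is E = V/d, so dE/dt = (1.37×10^5)/(2.32×10^-3 m) = 5.905×10^7 V/(m·s).
I_d = ε₀ A (dE/dt) = (8.85×10^-12)(3.157×10^-3)(5.905×10^7) = 1.65×10^-6 A.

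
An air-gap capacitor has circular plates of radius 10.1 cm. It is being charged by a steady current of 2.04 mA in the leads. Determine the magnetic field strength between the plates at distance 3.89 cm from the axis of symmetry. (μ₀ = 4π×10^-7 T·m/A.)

1.56×10^-9 T

Between the plates the displacement current equals the wire current: I_d = 2.04 mA = 2.04×10^-3 A.
For r < R the Ampère–Maxwell law gives B(2πr) = μ₀ I_d (r²/R²), so B = μ₀ I_d r/(2πR²) = (4π×10^-7)(2.04×10^-3)(0.0389)/(2π·0.101²) = 1.56×10^-9 T.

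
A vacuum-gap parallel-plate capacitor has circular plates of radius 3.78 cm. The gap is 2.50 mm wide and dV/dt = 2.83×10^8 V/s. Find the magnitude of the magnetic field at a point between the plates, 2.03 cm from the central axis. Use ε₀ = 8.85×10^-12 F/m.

1.28×10^-8 T

I_d = C dV/dt with C = ε₀πR²/d = 1.589×10^-11 F, so I_d = (1.589×10^-11)(2.83×10^8) = 4.497×10^-3 A.
An Ampèrian loop of radius r encloses a fraction (r/R)² of I_d. Then B·2πr = μ₀ I_d (r/R)², giving B = μ₀ I_d r/(2πR²) = 1.28×10^-8 T.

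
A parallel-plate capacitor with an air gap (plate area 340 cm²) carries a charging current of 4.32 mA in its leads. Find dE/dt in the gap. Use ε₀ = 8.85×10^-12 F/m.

Charge continuity gives I_d = I = 4.32×10^-3 A between the plates.
Then dE/dt = I_d/(ε₀A) = 1.44×10^10 V/(m·s).

1.44×10^10 V/(m·s)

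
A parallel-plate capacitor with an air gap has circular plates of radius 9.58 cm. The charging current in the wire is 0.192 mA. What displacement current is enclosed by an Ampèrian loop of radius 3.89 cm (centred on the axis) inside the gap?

By continuity the displacement current in the gap matches the conduction current: I_d = 1.92×10^-4 A.
Through an area πr² the displacement current is I_d·(πr²/πR²) = I_d (r/R)² = 3.17×10^-5 A.

3.17×10^-5 A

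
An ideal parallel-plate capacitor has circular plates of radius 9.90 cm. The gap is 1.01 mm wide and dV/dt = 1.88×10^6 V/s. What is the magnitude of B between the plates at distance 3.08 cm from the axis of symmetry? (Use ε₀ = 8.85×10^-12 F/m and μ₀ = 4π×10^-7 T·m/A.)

With E = V/d, dE/dt = 1.861×10^9 V/(m·s) and πR² = 0.03079 m², giving I_d = ε₀ πR² dE/dt = 5.071×10^-4 A.
An Ampèrian loop of radius r encloses a fraction (r/R)² of I_d. Then B·2πr = μ₀ I_d (r/R)², giving B = μ₀ I_d r/(2πR²) = 3.19×10^-10 T.

3.19×10^-10 T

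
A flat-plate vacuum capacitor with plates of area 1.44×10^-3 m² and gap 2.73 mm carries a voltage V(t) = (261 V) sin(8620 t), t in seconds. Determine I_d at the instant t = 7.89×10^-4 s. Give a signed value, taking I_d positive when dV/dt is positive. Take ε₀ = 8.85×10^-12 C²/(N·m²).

9.12×10^-6 A

dE/dt = (V₀ω/d)·cos(ωt) with ωt = 6.80118 rad: (261)(8620)(0.8688)/(2.73×10^-3) = 7.160×10^8 V/(m·s).
I_d = ε₀ A dE/dt = (8.85×10^-12)(1.44×10^-3)(7.160×10^8) = 9.12×10^-6 A.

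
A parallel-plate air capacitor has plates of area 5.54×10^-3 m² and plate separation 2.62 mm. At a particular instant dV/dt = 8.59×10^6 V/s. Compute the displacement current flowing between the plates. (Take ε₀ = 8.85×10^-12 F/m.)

1.61×10^-4 A

C = ε₀A/d = (8.85×10^-12)(5.54×10^-3)/(2.62×10^-3) = 1.871×10^-11 F.
I_d = C dV/dt = (1.871×10^-11)(8.59×10^6) = 1.61×10^-4 A.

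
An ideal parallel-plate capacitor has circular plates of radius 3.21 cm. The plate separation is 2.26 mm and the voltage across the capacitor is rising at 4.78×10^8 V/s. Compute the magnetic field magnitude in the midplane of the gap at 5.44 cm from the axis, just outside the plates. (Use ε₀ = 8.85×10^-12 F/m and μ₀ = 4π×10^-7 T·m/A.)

I_d = C dV/dt with C = ε₀πR²/d = 1.268×10^-11 F, so I_d = (1.268×10^-11)(4.78×10^8) = 6.061×10^-3 A.
For r ≥ R the full I_d is enclosed: B = μ₀ I_d/(2πr) = (4π×10^-7)(6.061×10^-3)/(2π·0.0544) = 2.23×10^-8 T.

2.23×10^-8 T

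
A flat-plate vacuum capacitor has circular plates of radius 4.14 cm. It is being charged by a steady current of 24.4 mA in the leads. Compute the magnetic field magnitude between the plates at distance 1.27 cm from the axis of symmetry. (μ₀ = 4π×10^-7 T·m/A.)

By continuity the displacement current in the gap matches the conduction current: I_d = 0.0244 A.
∮B·dl = μ₀ I_d,enc with I_d,enc = I_d r²/R² = 2.296×10^-3 A; so B = μ₀ I_d,enc/(2πr) = 3.62×10^-8 T.

3.62×10^-8 T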